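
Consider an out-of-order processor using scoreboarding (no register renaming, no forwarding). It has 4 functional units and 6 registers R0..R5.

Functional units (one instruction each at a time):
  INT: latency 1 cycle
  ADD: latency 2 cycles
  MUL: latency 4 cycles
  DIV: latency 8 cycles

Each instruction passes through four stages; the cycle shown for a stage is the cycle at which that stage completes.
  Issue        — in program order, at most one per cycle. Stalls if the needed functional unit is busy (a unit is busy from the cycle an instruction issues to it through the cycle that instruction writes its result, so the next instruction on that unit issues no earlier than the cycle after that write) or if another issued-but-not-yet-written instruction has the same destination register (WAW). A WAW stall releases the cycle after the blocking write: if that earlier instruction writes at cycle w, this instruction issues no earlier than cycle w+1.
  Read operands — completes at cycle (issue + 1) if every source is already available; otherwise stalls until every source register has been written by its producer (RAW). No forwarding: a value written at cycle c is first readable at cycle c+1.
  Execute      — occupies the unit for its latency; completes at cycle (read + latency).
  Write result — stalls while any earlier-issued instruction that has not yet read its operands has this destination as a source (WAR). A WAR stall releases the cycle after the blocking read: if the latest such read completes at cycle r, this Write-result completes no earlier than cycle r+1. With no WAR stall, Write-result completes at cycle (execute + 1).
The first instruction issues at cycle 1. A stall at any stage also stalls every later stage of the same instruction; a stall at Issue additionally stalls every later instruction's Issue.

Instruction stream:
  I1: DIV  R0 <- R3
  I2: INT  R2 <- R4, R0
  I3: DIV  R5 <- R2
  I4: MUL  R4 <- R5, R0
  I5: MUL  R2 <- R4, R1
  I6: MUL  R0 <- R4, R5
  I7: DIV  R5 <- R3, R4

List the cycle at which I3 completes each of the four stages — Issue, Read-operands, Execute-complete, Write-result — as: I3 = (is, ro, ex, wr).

c1: I1 dispatched to DIV
c2: I1 operands ready, I2 dispatched to INT
c10: I1 complete
c11: R0←I1
c12: I2 operands ready, I3 dispatched to DIV
c13: I2 complete, I4 dispatched to MUL
c14: R2←I2
c15: I3 operands ready
c23: I3 complete
c24: R5←I3
c25: I4 operands ready
c29: I4 complete
c30: R4←I4
c31: I5 dispatched to MUL
c32: I5 operands ready
c36: I5 complete
c37: R2←I5
c38: I6 dispatched to MUL
c39: I6 operands ready, I7 dispatched to DIV
c40: I7 operands ready
c43: I6 complete
c44: R0←I6
c48: I7 complete
c49: R5←I7

I3 = (12, 15, 23, 24)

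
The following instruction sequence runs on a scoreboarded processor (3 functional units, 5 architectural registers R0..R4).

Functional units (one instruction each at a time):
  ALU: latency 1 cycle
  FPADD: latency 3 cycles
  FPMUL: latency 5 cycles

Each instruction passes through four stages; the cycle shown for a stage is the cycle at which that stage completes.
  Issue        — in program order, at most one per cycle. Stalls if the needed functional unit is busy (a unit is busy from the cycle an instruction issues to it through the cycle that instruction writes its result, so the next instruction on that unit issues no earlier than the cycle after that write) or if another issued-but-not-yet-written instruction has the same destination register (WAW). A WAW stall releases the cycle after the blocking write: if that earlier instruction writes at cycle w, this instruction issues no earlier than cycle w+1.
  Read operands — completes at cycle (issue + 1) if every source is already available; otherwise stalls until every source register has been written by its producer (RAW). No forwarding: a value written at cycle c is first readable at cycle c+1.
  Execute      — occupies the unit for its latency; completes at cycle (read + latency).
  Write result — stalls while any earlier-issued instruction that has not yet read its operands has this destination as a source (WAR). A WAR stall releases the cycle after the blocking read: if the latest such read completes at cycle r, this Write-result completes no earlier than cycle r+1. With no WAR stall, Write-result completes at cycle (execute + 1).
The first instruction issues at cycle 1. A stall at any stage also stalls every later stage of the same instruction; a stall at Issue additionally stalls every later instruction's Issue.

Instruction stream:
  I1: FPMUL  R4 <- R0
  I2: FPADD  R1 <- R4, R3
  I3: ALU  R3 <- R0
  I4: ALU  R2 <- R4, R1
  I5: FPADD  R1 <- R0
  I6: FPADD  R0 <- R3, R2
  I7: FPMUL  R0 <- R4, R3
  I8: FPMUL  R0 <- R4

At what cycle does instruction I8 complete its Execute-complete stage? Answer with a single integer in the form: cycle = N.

cycle = 40

I1  is:1  ro:2  ex:7  wr:8
I2  is:2  ro:9  ex:12  wr:13  — RAW R4: wait I1 write@8
I3  is:3  ro:4  ex:5  wr:10  — WAR R3: wait I2 read@9
I4  is:11  ro:14  ex:15  wr:16  — struct: ALU busy until I3 writes@10, RAW R1: wait I2 write@13
I5  is:14  ro:15  ex:18  wr:19  — struct: FPADD busy until I2 writes@13
I6  is:20  ro:21  ex:24  wr:25  — struct: FPADD busy until I5 writes@19
I7  is:26  ro:27  ex:32  wr:33  — WAW R0: wait I6 write@25
I8  is:34  ro:35  ex:40  wr:41  — struct: FPMUL busy until I7 writes@33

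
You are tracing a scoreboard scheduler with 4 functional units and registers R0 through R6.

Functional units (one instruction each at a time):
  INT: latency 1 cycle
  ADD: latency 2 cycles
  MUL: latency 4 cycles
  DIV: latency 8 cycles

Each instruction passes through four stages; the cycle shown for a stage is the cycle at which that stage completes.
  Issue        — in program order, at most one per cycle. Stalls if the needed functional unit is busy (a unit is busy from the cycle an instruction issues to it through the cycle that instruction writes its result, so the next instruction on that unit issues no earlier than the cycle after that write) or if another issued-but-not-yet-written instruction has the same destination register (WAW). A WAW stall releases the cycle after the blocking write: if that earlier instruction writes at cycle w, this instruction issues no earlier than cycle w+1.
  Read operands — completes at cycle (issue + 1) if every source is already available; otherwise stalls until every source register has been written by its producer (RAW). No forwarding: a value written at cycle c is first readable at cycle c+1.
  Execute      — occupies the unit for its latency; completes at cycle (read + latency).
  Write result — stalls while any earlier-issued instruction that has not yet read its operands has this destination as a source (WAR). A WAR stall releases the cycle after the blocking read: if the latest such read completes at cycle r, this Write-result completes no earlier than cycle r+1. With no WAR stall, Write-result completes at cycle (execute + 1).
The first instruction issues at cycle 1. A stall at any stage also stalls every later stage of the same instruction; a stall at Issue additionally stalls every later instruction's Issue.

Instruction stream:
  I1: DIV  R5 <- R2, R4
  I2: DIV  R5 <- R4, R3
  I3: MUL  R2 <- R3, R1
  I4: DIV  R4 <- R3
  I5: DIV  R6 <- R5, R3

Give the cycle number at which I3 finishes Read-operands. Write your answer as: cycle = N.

cycle = 14

t=1  I1 issues→DIV
t=2  I1 reads
t=10  I1 exec-done
t=11  I1 writes R5
t=12  I2 issues→DIV
t=13  I2 reads; I3 issues→MUL
t=14  I3 reads
t=18  I3 exec-done
t=19  I3 writes R2
t=21  I2 exec-done
t=22  I2 writes R5
t=23  I4 issues→DIV
t=24  I4 reads
t=32  I4 exec-done
t=33  I4 writes R4
t=34  I5 issues→DIV
t=35  I5 reads
t=43  I5 exec-done
t=44  I5 writes R6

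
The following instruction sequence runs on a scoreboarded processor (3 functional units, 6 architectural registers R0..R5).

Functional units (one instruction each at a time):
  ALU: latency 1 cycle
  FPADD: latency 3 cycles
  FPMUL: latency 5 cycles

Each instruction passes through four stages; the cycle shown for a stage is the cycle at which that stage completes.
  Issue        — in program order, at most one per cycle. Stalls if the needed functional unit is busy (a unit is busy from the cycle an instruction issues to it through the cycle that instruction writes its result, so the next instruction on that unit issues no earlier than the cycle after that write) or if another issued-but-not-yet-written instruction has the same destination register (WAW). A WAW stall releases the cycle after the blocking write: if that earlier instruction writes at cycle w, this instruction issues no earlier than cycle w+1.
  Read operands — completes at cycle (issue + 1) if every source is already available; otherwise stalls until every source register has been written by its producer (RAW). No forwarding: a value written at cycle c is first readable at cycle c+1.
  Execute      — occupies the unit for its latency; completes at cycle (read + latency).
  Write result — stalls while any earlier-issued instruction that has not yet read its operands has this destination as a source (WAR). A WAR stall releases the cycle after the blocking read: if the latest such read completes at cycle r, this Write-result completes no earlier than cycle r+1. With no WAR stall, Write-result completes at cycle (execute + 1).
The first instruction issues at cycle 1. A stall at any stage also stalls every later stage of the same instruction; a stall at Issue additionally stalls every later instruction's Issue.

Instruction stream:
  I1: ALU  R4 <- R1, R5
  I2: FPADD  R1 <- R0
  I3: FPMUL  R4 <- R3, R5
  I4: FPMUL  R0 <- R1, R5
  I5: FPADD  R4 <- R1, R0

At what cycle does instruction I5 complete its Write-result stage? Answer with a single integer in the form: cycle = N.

1) issue 1, read 2, done 3, write 4
2) issue 2, read 3, done 6, write 7
3) issue 5, read 6, done 11, write 12  <WAW R4: wait I1 write@4>
4) issue 13, read 14, done 19, write 20  <struct: FPMUL busy until I3 writes@12>
5) issue 14, read 21, done 24, write 25  <RAW R0: wait I4 write@20>

cycle = 25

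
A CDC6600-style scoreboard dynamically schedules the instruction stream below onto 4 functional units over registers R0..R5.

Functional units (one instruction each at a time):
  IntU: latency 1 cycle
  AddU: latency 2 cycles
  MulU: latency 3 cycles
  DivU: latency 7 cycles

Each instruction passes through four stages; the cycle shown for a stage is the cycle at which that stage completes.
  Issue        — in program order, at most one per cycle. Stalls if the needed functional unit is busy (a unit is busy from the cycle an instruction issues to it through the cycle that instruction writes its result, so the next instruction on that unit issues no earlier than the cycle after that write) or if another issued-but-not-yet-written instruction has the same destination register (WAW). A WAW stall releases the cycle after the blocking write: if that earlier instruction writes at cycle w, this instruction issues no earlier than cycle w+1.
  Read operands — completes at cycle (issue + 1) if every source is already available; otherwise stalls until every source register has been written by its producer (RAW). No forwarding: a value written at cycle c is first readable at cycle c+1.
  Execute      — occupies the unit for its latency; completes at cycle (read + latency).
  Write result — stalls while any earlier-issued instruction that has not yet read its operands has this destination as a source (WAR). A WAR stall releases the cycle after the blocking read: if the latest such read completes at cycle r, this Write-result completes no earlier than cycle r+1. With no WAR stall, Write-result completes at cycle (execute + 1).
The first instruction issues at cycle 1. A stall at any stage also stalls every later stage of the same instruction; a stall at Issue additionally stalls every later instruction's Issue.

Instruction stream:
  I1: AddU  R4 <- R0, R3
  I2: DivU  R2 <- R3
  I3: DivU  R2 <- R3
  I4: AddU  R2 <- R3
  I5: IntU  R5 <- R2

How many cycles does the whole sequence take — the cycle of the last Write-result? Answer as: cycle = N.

c1: I1→AddU
c2: I1 RO, I2→DivU
c3: I2 RO
c4: I1 EX
c5: I1 WR R4
c10: I2 EX
c11: I2 WR R2
c12: I3→DivU
c13: I3 RO
c20: I3 EX
c21: I3 WR R2
c22: I4→AddU
c23: I4 RO, I5→IntU
c25: I4 EX
c26: I4 WR R2
c27: I5 RO
c28: I5 EX
c29: I5 WR R5

cycle = 29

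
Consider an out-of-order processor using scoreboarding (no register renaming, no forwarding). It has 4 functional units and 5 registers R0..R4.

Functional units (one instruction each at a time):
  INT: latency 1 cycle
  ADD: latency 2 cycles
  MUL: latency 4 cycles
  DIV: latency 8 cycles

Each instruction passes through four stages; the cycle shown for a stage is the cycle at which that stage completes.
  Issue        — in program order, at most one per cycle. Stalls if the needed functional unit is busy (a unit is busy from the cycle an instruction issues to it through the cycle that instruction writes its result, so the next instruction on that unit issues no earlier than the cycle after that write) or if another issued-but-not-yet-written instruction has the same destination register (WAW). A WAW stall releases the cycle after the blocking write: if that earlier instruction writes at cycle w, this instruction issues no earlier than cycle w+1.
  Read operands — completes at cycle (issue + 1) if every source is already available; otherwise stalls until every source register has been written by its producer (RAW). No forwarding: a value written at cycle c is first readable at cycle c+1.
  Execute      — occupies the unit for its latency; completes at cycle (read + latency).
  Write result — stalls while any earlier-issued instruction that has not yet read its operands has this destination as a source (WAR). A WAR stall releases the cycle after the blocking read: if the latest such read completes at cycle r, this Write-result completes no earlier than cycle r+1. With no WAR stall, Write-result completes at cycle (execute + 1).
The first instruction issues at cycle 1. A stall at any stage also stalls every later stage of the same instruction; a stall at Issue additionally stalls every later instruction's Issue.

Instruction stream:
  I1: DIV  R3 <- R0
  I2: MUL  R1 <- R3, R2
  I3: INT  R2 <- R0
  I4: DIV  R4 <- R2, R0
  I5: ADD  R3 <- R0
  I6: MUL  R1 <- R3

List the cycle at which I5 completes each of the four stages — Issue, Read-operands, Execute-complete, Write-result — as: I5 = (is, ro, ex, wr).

I5 = (13, 14, 16, 17)

I1: IS=1 RO=2 EX=10 WR=11
I2: IS=2 RO=12 EX=16 WR=17  [RAW R3: wait I1 write@11]
I3: IS=3 RO=4 EX=5 WR=13  [WAR R2: wait I2 read@12]
I4: IS=12 RO=14 EX=22 WR=23  [struct: DIV busy until I1 writes@11; RAW R2: wait I3 write@13]
I5: IS=13 RO=14 EX=16 WR=17
I6: IS=18 RO=19 EX=23 WR=24  [struct: MUL busy until I2 writes@17]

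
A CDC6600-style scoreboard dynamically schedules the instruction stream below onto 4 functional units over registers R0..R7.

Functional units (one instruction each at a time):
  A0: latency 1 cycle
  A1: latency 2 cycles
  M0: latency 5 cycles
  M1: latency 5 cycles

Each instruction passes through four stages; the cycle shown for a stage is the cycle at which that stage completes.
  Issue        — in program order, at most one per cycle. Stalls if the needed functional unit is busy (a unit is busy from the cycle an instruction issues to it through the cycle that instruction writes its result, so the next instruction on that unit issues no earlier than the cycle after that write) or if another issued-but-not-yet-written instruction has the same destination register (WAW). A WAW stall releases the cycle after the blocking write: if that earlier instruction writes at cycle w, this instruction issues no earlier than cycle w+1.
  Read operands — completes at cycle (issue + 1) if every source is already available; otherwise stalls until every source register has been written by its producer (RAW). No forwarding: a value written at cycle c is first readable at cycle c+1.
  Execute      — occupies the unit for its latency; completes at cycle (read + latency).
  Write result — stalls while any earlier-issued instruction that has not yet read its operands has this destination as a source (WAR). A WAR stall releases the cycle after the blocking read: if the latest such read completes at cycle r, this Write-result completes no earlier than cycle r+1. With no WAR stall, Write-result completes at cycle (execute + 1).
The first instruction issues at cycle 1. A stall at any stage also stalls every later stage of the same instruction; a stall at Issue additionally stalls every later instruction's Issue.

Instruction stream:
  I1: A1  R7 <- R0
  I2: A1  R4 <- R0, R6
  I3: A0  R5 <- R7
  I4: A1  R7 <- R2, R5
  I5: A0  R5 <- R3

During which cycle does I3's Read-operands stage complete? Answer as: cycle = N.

cycle = 8

I1 -> (1, 2, 4, 5)
I2 -> (6, 7, 9, 10)  // struct: A1 busy until I1 writes@5
I3 -> (7, 8, 9, 10)
I4 -> (11, 12, 14, 15)  // struct: A1 busy until I2 writes@10
I5 -> (12, 13, 14, 15)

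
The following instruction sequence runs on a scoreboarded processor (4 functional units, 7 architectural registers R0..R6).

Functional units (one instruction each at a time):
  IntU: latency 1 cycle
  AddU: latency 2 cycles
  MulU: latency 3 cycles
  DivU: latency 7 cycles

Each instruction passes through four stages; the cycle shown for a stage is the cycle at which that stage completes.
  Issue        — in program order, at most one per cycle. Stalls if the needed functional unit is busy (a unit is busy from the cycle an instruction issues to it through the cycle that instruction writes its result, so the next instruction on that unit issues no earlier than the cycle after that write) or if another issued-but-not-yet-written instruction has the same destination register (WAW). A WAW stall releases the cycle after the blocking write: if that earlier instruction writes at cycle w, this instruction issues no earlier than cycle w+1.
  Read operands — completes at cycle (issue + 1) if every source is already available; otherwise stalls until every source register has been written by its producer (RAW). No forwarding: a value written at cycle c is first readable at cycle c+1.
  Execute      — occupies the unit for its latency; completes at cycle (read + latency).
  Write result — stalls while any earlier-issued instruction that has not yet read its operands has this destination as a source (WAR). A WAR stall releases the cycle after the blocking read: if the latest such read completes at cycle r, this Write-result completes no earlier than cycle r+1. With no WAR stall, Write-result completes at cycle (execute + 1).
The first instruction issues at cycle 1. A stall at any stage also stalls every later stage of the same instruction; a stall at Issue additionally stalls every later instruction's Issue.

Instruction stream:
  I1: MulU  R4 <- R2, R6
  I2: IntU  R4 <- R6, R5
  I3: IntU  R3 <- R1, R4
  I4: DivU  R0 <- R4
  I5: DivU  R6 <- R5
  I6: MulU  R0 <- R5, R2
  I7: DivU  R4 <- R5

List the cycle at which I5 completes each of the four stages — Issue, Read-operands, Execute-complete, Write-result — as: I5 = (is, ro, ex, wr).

[I1] 1/2/5/6
[I2] 7/8/9/10  (WAW R4: wait I1 write@6)
[I3] 11/12/13/14  (struct: IntU busy until I2 writes@10)
[I4] 12/13/20/21
[I5] 22/23/30/31  (struct: DivU busy until I4 writes@21)
[I6] 23/24/27/28
[I7] 32/33/40/41  (struct: DivU busy until I5 writes@31)

I5 = (22, 23, 30, 31)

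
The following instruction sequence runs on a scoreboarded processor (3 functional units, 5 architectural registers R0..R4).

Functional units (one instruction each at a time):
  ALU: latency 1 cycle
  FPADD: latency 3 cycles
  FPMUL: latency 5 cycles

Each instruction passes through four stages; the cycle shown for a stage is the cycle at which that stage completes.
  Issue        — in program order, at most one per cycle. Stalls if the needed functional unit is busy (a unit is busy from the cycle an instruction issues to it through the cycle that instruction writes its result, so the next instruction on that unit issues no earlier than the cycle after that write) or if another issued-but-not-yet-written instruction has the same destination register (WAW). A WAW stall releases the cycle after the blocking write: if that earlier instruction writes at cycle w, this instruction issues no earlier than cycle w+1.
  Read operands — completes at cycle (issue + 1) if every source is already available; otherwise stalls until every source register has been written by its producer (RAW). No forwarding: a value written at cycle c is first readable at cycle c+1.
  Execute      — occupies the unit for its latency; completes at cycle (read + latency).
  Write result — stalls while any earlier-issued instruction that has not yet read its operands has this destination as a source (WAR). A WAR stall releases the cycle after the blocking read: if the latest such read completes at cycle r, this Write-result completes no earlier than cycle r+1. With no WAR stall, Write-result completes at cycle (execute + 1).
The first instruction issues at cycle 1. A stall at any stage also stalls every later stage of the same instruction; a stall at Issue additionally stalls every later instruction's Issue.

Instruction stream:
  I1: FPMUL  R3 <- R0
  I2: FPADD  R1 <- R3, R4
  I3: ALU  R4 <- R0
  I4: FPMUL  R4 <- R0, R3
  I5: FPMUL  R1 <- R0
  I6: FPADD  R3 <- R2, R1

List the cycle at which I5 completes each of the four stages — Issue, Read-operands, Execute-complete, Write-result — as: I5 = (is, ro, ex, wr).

I5 = (19, 20, 25, 26)

I1 -> (1, 2, 7, 8)
I2 -> (2, 9, 12, 13)  // RAW R3: wait I1 write@8
I3 -> (3, 4, 5, 10)  // WAR R4: wait I2 read@9
I4 -> (11, 12, 17, 18)  // WAW R4: wait I3 write@10
I5 -> (19, 20, 25, 26)  // struct: FPMUL busy until I4 writes@18
I6 -> (20, 27, 30, 31)  // RAW R1: wait I5 write@26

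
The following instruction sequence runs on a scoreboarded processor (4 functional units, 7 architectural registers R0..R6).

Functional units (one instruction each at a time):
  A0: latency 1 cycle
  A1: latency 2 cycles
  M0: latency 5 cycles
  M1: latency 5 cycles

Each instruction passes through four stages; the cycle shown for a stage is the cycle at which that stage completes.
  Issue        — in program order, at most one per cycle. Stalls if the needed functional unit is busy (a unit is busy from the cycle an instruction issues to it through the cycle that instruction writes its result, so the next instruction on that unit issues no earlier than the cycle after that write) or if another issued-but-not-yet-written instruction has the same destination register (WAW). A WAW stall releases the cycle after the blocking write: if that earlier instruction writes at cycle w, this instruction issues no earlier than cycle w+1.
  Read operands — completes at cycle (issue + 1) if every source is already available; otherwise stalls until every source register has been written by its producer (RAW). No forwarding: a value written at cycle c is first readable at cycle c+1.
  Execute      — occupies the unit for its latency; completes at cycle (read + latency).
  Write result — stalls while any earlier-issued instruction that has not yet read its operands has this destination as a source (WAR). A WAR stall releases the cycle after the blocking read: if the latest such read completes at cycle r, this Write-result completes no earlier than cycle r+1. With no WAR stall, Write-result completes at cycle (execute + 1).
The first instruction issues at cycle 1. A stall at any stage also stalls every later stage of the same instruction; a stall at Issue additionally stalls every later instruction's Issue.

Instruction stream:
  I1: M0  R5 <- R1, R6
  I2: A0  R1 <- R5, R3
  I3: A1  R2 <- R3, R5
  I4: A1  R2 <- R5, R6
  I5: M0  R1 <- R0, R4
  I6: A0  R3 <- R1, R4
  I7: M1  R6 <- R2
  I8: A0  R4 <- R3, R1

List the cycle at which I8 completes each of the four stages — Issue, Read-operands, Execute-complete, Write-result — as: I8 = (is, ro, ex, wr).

cycle 1: I1 dispatched to M0
cycle 2: I1 operands ready; I2 dispatched to A0
cycle 3: I3 dispatched to A1
cycle 7: I1 complete
cycle 8: R5←I1
cycle 9: I2 operands ready; I3 operands ready
cycle 10: I2 complete
cycle 11: R1←I2; I3 complete
cycle 12: R2←I3
cycle 13: I4 dispatched to A1
cycle 14: I4 operands ready; I5 dispatched to M0
cycle 15: I5 operands ready; I6 dispatched to A0
cycle 16: I4 complete; I7 dispatched to M1
cycle 17: R2←I4
cycle 18: I7 operands ready
cycle 20: I5 complete
cycle 21: R1←I5
cycle 22: I6 operands ready
cycle 23: I6 complete; I7 complete
cycle 24: R3←I6; R6←I7
cycle 25: I8 dispatched to A0
cycle 26: I8 operands ready
cycle 27: I8 complete
cycle 28: R4←I8

I8 = (25, 26, 27, 28)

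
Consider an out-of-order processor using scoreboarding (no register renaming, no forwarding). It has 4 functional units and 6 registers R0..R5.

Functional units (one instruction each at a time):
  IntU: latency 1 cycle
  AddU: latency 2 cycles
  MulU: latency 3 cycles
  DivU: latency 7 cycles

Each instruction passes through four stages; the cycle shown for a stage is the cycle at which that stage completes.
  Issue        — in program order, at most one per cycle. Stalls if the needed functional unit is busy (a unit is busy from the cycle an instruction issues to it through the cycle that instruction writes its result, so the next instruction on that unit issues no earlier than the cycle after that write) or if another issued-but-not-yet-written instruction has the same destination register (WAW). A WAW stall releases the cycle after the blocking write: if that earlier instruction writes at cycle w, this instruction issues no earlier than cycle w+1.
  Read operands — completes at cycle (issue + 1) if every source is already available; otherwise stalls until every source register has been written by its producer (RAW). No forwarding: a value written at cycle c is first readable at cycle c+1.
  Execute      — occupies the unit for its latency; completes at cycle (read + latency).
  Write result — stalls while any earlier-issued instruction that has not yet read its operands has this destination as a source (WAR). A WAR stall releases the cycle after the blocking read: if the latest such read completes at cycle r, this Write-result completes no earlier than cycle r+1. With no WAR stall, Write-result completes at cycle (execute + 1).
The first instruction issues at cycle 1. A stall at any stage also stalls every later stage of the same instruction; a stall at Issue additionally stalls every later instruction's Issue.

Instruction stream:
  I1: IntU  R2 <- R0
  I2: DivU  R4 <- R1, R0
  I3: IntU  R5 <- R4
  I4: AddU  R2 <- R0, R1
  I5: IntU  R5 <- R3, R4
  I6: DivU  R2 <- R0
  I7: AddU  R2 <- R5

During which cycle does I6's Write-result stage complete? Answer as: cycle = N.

1) issue 1, read 2, done 3, write 4
2) issue 2, read 3, done 10, write 11
3) issue 5, read 12, done 13, write 14  <struct: IntU busy until I1 writes@4 / RAW R4: wait I2 write@11>
4) issue 6, read 7, done 9, write 10
5) issue 15, read 16, done 17, write 18  <struct: IntU busy until I3 writes@14>
6) issue 16, read 17, done 24, write 25
7) issue 26, read 27, done 29, write 30  <WAW R2: wait I6 write@25>

cycle = 25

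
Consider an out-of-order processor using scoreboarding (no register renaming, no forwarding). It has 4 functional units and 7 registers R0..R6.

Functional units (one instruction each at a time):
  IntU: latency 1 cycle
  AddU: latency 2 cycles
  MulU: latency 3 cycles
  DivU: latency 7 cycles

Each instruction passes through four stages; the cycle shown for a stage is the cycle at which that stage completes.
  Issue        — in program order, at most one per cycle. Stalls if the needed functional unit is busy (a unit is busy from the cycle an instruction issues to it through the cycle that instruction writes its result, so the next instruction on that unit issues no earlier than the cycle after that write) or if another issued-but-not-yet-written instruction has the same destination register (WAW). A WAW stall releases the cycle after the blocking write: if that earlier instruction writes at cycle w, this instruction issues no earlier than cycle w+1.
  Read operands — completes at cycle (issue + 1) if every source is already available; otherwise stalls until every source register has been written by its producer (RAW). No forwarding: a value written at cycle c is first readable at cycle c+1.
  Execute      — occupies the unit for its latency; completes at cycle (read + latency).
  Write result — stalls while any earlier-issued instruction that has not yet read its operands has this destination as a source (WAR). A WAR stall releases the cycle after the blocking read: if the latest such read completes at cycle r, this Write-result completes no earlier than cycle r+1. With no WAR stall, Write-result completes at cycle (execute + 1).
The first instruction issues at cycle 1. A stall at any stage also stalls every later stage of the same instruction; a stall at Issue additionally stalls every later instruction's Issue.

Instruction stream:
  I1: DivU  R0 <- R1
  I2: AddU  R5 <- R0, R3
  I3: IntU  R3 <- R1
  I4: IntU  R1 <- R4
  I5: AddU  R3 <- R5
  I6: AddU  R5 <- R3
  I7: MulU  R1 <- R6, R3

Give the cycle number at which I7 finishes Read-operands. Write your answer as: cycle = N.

cycle = 22

[I1] 1/2/9/10
[I2] 2/11/13/14  (RAW R0: wait I1 write@10)
[I3] 3/4/5/12  (WAR R3: wait I2 read@11)
[I4] 13/14/15/16  (struct: IntU busy until I3 writes@12)
[I5] 15/16/18/19  (struct: AddU busy until I2 writes@14)
[I6] 20/21/23/24  (struct: AddU busy until I5 writes@19)
[I7] 21/22/25/26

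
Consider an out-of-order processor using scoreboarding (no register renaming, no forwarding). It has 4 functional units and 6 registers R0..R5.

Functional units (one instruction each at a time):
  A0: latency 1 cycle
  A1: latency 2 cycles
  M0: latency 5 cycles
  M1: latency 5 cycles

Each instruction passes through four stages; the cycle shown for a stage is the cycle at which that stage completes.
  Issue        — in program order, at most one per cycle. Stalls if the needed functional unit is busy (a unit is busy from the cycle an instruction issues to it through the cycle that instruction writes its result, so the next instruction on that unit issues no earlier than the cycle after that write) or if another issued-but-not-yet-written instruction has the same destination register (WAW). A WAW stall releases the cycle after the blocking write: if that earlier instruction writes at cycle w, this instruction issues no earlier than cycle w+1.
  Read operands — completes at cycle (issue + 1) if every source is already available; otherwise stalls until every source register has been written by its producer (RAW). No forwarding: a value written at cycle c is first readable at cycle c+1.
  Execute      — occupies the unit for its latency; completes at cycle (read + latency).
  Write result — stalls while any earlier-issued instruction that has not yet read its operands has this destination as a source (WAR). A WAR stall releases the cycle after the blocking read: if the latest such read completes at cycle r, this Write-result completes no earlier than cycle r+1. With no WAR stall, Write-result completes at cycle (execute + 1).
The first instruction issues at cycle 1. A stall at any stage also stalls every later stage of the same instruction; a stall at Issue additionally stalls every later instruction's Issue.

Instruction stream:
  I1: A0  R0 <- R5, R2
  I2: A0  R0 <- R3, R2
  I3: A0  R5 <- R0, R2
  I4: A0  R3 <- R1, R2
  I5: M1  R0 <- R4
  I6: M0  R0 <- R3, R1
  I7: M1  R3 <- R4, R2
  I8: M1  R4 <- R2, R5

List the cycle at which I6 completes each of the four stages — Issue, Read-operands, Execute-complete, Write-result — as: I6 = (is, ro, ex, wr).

I6 = (22, 23, 28, 29)

[1] issue I1 (A0)
[2] I1 read-ops
[3] I1 finished on A0
[4] I1→R0
[5] issue I2 (A0)
[6] I2 read-ops
[7] I2 finished on A0
[8] I2→R0
[9] issue I3 (A0)
[10] I3 read-ops
[11] I3 finished on A0
[12] I3→R5
[13] issue I4 (A0)
[14] I4 read-ops · issue I5 (M1)
[15] I4 finished on A0 · I5 read-ops
[16] I4→R3
[20] I5 finished on M1
[21] I5→R0
[22] issue I6 (M0)
[23] I6 read-ops · issue I7 (M1)
[24] I7 read-ops
[28] I6 finished on M0
[29] I6→R0 · I7 finished on M1
[30] I7→R3
[31] issue I8 (M1)
[32] I8 read-ops
[37] I8 finished on M1
[38] I8→R4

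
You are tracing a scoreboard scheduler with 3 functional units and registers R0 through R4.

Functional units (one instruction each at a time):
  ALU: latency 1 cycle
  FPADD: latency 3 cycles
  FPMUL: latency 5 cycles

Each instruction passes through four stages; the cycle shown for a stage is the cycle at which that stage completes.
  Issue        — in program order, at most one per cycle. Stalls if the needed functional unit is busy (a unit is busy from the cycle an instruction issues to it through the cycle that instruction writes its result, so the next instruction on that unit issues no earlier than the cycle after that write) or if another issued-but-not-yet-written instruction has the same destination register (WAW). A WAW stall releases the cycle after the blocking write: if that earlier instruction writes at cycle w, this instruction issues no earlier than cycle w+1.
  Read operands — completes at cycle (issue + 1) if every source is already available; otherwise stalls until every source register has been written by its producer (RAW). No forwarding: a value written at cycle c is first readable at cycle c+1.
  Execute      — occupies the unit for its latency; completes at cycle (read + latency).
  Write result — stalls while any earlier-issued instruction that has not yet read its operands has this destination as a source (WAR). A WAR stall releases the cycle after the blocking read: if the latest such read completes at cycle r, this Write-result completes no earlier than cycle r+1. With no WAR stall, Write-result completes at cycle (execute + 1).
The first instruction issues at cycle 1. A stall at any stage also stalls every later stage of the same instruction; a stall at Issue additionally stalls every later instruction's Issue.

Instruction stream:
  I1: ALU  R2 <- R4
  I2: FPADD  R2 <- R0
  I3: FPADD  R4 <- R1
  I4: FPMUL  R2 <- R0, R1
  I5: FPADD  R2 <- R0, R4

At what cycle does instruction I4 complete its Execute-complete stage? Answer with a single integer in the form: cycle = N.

  I1 | 1 | 2 | 3 | 4
  I2 | 5 | 6 | 9 | 10   WAW R2: wait I1 write@4
  I3 | 11 | 12 | 15 | 16   struct: FPADD busy until I2 writes@10
  I4 | 12 | 13 | 18 | 19
  I5 | 20 | 21 | 24 | 25   WAW R2: wait I4 write@19

cycle = 18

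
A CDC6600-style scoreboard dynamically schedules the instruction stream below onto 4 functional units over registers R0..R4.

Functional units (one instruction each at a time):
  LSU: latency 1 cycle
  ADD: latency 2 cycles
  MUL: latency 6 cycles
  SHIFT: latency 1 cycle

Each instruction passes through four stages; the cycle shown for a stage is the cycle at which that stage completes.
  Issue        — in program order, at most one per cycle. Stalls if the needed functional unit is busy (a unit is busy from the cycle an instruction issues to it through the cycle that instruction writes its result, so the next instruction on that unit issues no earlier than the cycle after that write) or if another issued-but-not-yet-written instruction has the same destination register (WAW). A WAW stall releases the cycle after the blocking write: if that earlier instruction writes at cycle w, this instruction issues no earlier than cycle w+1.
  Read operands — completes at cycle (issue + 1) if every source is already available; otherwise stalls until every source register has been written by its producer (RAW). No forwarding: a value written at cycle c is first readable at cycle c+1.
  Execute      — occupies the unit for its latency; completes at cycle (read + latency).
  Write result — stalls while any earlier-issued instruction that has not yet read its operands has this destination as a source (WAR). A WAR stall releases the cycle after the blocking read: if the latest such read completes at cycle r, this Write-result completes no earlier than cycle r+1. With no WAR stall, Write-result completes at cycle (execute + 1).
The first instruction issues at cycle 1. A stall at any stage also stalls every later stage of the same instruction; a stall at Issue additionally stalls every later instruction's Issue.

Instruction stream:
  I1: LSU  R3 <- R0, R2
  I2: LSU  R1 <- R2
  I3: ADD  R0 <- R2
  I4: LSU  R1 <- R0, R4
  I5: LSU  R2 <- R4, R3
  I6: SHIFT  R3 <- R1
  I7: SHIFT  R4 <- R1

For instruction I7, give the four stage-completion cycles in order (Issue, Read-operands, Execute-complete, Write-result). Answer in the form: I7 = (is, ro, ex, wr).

[1] I1 dispatched to LSU
[2] I1 operands ready
[3] I1 complete
[4] R3←I1
[5] I2 dispatched to LSU
[6] I2 operands ready | I3 dispatched to ADD
[7] I2 complete | I3 operands ready
[8] R1←I2
[9] I3 complete | I4 dispatched to LSU
[10] R0←I3
[11] I4 operands ready
[12] I4 complete
[13] R1←I4
[14] I5 dispatched to LSU
[15] I5 operands ready | I6 dispatched to SHIFT
[16] I5 complete | I6 operands ready
[17] R2←I5 | I6 complete
[18] R3←I6
[19] I7 dispatched to SHIFT
[20] I7 operands ready
[21] I7 complete
[22] R4←I7

I7 = (19, 20, 21, 22)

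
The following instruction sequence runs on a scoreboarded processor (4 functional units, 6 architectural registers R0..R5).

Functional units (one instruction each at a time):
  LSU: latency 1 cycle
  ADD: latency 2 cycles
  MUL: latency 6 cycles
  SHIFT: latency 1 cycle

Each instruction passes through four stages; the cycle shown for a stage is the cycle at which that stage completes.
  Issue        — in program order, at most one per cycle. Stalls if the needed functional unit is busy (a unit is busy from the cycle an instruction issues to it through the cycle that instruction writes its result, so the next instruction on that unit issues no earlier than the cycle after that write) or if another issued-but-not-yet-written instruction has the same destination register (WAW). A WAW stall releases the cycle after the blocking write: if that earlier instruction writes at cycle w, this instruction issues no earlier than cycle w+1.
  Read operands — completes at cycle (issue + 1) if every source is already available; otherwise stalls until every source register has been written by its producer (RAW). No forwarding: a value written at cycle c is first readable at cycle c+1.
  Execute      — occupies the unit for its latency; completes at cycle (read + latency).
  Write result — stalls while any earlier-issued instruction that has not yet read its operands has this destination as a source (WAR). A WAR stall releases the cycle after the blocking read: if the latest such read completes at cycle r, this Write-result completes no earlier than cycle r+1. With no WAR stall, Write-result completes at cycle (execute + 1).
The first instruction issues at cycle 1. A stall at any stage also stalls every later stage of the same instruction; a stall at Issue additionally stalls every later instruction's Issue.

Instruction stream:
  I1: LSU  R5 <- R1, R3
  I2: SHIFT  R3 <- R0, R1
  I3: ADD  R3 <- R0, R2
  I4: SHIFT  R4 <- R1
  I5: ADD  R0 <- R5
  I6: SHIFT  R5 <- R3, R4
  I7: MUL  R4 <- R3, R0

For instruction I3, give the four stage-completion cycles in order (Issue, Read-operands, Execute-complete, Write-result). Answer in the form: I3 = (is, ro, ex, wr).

[I1] 1/2/3/4
[I2] 2/3/4/5
[I3] 6/7/9/10  (WAW R3: wait I2 write@5)
[I4] 7/8/9/10
[I5] 11/12/14/15  (struct: ADD busy until I3 writes@10)
[I6] 12/13/14/15
[I7] 13/16/22/23  (RAW R0: wait I5 write@15)

I3 = (6, 7, 9, 10)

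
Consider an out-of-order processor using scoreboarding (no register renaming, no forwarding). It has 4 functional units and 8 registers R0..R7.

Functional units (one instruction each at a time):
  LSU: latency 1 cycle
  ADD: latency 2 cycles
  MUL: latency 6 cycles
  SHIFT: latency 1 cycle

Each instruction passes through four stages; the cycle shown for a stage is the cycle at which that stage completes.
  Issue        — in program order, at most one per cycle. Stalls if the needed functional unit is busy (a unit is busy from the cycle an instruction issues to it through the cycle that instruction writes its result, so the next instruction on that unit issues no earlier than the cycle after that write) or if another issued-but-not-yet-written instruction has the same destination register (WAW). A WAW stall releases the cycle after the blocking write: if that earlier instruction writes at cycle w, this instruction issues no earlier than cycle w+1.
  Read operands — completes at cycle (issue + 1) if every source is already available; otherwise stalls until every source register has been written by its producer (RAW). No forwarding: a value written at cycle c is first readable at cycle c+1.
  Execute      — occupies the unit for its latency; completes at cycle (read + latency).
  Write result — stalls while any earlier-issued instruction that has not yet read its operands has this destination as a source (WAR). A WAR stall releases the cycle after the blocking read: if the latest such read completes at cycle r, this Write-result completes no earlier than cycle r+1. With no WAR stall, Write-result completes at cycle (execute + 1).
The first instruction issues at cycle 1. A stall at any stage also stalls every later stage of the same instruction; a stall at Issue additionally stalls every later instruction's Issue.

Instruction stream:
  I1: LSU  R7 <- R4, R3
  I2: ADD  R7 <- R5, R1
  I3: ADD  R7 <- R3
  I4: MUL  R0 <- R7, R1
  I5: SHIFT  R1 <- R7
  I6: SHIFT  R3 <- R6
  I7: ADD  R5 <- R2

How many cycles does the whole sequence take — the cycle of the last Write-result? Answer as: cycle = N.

1) issue 1, read 2, done 3, write 4
2) issue 5, read 6, done 8, write 9  <WAW R7: wait I1 write@4>
3) issue 10, read 11, done 13, write 14  <struct: ADD busy until I2 writes@9>
4) issue 11, read 15, done 21, write 22  <RAW R7: wait I3 write@14>
5) issue 12, read 15, done 16, write 17  <RAW R7: wait I3 write@14>
6) issue 18, read 19, done 20, write 21  <struct: SHIFT busy until I5 writes@17>
7) issue 19, read 20, done 22, write 23

cycle = 23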